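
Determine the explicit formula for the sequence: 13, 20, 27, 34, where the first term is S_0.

Check differences: 20 - 13 = 7
27 - 20 = 7
Common difference d = 7.
First term a = 13.
Formula: S_i = 13 + 7*i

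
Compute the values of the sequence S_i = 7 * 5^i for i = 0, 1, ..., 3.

This is a geometric sequence.
i=0: S_0 = 7 * 5^0 = 7
i=1: S_1 = 7 * 5^1 = 35
i=2: S_2 = 7 * 5^2 = 175
i=3: S_3 = 7 * 5^3 = 875
The first 4 terms are: [7, 35, 175, 875]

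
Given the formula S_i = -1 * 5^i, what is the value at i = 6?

S_6 = -1 * 5^6 = -1 * 15625 = -15625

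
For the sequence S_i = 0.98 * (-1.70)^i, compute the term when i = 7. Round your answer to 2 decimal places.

S_7 = 0.98 * (-1.7)^7 ≈ 0.98 * -41.0339 ≈ -40.21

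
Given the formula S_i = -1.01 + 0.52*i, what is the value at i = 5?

S_5 = -1.01 + 0.52*5 = -1.01 + 2.6 = 1.59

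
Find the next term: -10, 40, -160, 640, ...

Ratios: 40 / -10 = -4.0
This is a geometric sequence with common ratio r = -4.
Next term = 640 * -4 = -2560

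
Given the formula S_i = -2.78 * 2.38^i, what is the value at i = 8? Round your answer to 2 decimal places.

S_8 = -2.78 * 2.38^8 ≈ -2.78 * 1029.4746 ≈ -2861.94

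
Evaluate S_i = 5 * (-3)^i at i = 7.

S_7 = 5 * (-3)^7 = 5 * -2187 = -10935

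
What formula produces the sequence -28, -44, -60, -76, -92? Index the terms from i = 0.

Check differences: -44 - -28 = -16
-60 - -44 = -16
Common difference d = -16.
First term a = -28.
Formula: S_i = -28 - 16*i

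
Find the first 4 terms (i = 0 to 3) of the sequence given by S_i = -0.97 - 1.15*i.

This is an arithmetic sequence.
i=0: S_0 = -0.97 + -1.15*0 = -0.97
i=1: S_1 = -0.97 + -1.15*1 = -2.12
i=2: S_2 = -0.97 + -1.15*2 = -3.27
i=3: S_3 = -0.97 + -1.15*3 = -4.42
The first 4 terms are: [-0.97, -2.12, -3.27, -4.42]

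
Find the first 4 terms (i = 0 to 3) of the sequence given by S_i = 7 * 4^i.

This is a geometric sequence.
i=0: S_0 = 7 * 4^0 = 7
i=1: S_1 = 7 * 4^1 = 28
i=2: S_2 = 7 * 4^2 = 112
i=3: S_3 = 7 * 4^3 = 448
The first 4 terms are: [7, 28, 112, 448]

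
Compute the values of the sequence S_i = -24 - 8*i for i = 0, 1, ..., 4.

This is an arithmetic sequence.
i=0: S_0 = -24 + -8*0 = -24
i=1: S_1 = -24 + -8*1 = -32
i=2: S_2 = -24 + -8*2 = -40
i=3: S_3 = -24 + -8*3 = -48
i=4: S_4 = -24 + -8*4 = -56
The first 5 terms are: [-24, -32, -40, -48, -56]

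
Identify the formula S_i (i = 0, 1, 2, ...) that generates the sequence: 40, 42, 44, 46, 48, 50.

Check differences: 42 - 40 = 2
44 - 42 = 2
Common difference d = 2.
First term a = 40.
Formula: S_i = 40 + 2*i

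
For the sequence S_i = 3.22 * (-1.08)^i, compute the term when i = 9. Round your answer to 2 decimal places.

S_9 = 3.22 * (-1.08)^9 ≈ 3.22 * -1.999 ≈ -6.44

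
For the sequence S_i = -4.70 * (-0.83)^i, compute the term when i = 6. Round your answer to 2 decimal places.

S_6 = -4.7 * (-0.83)^6 ≈ -4.7 * 0.3269 ≈ -1.54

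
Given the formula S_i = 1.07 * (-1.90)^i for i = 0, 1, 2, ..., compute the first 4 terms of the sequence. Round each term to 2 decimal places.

This is a geometric sequence.
i=0: S_0 = 1.07 * (-1.9)^0 = 1.07
i=1: S_1 = 1.07 * (-1.9)^1 ≈ -2.03
i=2: S_2 = 1.07 * (-1.9)^2 ≈ 3.86
i=3: S_3 = 1.07 * (-1.9)^3 ≈ -7.34
The first 4 terms are: [1.07, -2.03, 3.86, -7.34]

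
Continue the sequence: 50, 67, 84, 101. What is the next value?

Differences: 67 - 50 = 17
This is an arithmetic sequence with common difference d = 17.
Next term = 101 + 17 = 118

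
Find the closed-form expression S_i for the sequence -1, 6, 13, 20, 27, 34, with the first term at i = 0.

Check differences: 6 - -1 = 7
13 - 6 = 7
Common difference d = 7.
First term a = -1.
Formula: S_i = -1 + 7*i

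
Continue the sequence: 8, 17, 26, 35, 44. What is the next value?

Differences: 17 - 8 = 9
This is an arithmetic sequence with common difference d = 9.
Next term = 44 + 9 = 53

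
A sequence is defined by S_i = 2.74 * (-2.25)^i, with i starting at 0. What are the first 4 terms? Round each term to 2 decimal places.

This is a geometric sequence.
i=0: S_0 = 2.74 * (-2.25)^0 = 2.74
i=1: S_1 = 2.74 * (-2.25)^1 ≈ -6.17
i=2: S_2 = 2.74 * (-2.25)^2 ≈ 13.87
i=3: S_3 = 2.74 * (-2.25)^3 ≈ -31.21
The first 4 terms are: [2.74, -6.17, 13.87, -31.21]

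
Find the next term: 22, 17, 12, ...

Differences: 17 - 22 = -5
This is an arithmetic sequence with common difference d = -5.
Next term = 12 + -5 = 7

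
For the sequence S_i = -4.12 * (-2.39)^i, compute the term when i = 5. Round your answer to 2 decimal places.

S_5 = -4.12 * (-2.39)^5 ≈ -4.12 * -77.9811 ≈ 321.28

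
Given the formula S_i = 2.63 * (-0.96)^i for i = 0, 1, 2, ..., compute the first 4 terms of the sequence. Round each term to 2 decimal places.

This is a geometric sequence.
i=0: S_0 = 2.63 * (-0.96)^0 = 2.63
i=1: S_1 = 2.63 * (-0.96)^1 ≈ -2.52
i=2: S_2 = 2.63 * (-0.96)^2 ≈ 2.42
i=3: S_3 = 2.63 * (-0.96)^3 ≈ -2.33
The first 4 terms are: [2.63, -2.52, 2.42, -2.33]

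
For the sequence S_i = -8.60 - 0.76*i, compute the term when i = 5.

S_5 = -8.6 + -0.76*5 = -8.6 + -3.8 = -12.4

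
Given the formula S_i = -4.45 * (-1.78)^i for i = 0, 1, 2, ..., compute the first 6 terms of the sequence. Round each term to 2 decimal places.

This is a geometric sequence.
i=0: S_0 = -4.45 * (-1.78)^0 = -4.45
i=1: S_1 = -4.45 * (-1.78)^1 ≈ 7.92
i=2: S_2 = -4.45 * (-1.78)^2 ≈ -14.1
i=3: S_3 = -4.45 * (-1.78)^3 ≈ 25.1
i=4: S_4 = -4.45 * (-1.78)^4 ≈ -44.67
i=5: S_5 = -4.45 * (-1.78)^5 ≈ 79.52
The first 6 terms are: [-4.45, 7.92, -14.1, 25.1, -44.67, 79.52]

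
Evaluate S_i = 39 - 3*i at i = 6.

S_6 = 39 + -3*6 = 39 + -18 = 21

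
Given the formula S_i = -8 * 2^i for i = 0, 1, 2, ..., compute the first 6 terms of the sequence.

This is a geometric sequence.
i=0: S_0 = -8 * 2^0 = -8
i=1: S_1 = -8 * 2^1 = -16
i=2: S_2 = -8 * 2^2 = -32
i=3: S_3 = -8 * 2^3 = -64
i=4: S_4 = -8 * 2^4 = -128
i=5: S_5 = -8 * 2^5 = -256
The first 6 terms are: [-8, -16, -32, -64, -128, -256]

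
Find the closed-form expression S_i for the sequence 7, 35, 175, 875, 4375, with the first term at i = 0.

Check ratios: 35 / 7 = 5.0
Common ratio r = 5.
First term a = 7.
Formula: S_i = 7 * 5^i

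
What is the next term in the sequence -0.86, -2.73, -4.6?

Differences: -2.73 - -0.86 = -1.87
This is an arithmetic sequence with common difference d = -1.87.
Next term = -4.6 + -1.87 = -6.47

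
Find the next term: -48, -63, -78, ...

Differences: -63 - -48 = -15
This is an arithmetic sequence with common difference d = -15.
Next term = -78 + -15 = -93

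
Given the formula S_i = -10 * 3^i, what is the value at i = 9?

S_9 = -10 * 3^9 = -10 * 19683 = -196830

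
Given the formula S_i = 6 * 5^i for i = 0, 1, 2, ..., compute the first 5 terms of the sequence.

This is a geometric sequence.
i=0: S_0 = 6 * 5^0 = 6
i=1: S_1 = 6 * 5^1 = 30
i=2: S_2 = 6 * 5^2 = 150
i=3: S_3 = 6 * 5^3 = 750
i=4: S_4 = 6 * 5^4 = 3750
The first 5 terms are: [6, 30, 150, 750, 3750]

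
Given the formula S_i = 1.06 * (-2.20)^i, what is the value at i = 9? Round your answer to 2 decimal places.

S_9 = 1.06 * (-2.2)^9 ≈ 1.06 * -1207.2692 ≈ -1279.71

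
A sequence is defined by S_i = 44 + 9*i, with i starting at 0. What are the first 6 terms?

This is an arithmetic sequence.
i=0: S_0 = 44 + 9*0 = 44
i=1: S_1 = 44 + 9*1 = 53
i=2: S_2 = 44 + 9*2 = 62
i=3: S_3 = 44 + 9*3 = 71
i=4: S_4 = 44 + 9*4 = 80
i=5: S_5 = 44 + 9*5 = 89
The first 6 terms are: [44, 53, 62, 71, 80, 89]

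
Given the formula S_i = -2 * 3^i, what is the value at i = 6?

S_6 = -2 * 3^6 = -2 * 729 = -1458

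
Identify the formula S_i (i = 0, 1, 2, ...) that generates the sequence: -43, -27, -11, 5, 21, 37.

Check differences: -27 - -43 = 16
-11 - -27 = 16
Common difference d = 16.
First term a = -43.
Formula: S_i = -43 + 16*i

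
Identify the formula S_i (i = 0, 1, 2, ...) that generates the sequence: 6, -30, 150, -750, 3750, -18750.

Check ratios: -30 / 6 = -5.0
Common ratio r = -5.
First term a = 6.
Formula: S_i = 6 * (-5)^i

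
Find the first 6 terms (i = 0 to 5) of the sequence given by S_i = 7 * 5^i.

This is a geometric sequence.
i=0: S_0 = 7 * 5^0 = 7
i=1: S_1 = 7 * 5^1 = 35
i=2: S_2 = 7 * 5^2 = 175
i=3: S_3 = 7 * 5^3 = 875
i=4: S_4 = 7 * 5^4 = 4375
i=5: S_5 = 7 * 5^5 = 21875
The first 6 terms are: [7, 35, 175, 875, 4375, 21875]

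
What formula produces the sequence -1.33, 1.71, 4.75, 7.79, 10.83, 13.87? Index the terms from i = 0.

Check differences: 1.71 - -1.33 = 3.04
4.75 - 1.71 = 3.04
Common difference d = 3.04.
First term a = -1.33.
Formula: S_i = -1.33 + 3.04*i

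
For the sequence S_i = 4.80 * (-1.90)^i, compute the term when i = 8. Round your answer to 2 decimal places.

S_8 = 4.8 * (-1.9)^8 ≈ 4.8 * 169.8356 ≈ 815.21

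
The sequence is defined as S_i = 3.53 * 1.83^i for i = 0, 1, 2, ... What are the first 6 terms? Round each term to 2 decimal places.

This is a geometric sequence.
i=0: S_0 = 3.53 * 1.83^0 = 3.53
i=1: S_1 = 3.53 * 1.83^1 ≈ 6.46
i=2: S_2 = 3.53 * 1.83^2 ≈ 11.82
i=3: S_3 = 3.53 * 1.83^3 ≈ 21.63
i=4: S_4 = 3.53 * 1.83^4 ≈ 39.59
i=5: S_5 = 3.53 * 1.83^5 ≈ 72.45
The first 6 terms are: [3.53, 6.46, 11.82, 21.63, 39.59, 72.45]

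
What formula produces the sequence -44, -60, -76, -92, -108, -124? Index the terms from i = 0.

Check differences: -60 - -44 = -16
-76 - -60 = -16
Common difference d = -16.
First term a = -44.
Formula: S_i = -44 - 16*i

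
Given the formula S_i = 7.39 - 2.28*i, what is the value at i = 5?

S_5 = 7.39 + -2.28*5 = 7.39 + -11.4 = -4.01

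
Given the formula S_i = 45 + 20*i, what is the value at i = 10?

S_10 = 45 + 20*10 = 45 + 200 = 245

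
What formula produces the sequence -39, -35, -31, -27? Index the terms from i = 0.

Check differences: -35 - -39 = 4
-31 - -35 = 4
Common difference d = 4.
First term a = -39.
Formula: S_i = -39 + 4*i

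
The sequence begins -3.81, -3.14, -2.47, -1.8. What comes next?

Differences: -3.14 - -3.81 = 0.67
This is an arithmetic sequence with common difference d = 0.67.
Next term = -1.8 + 0.67 = -1.13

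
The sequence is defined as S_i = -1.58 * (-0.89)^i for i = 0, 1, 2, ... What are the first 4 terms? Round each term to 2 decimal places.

This is a geometric sequence.
i=0: S_0 = -1.58 * (-0.89)^0 = -1.58
i=1: S_1 = -1.58 * (-0.89)^1 ≈ 1.41
i=2: S_2 = -1.58 * (-0.89)^2 ≈ -1.25
i=3: S_3 = -1.58 * (-0.89)^3 ≈ 1.11
The first 4 terms are: [-1.58, 1.41, -1.25, 1.11]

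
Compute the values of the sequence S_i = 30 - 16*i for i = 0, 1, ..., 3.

This is an arithmetic sequence.
i=0: S_0 = 30 + -16*0 = 30
i=1: S_1 = 30 + -16*1 = 14
i=2: S_2 = 30 + -16*2 = -2
i=3: S_3 = 30 + -16*3 = -18
The first 4 terms are: [30, 14, -2, -18]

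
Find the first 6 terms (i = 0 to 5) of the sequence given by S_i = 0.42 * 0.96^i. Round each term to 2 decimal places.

This is a geometric sequence.
i=0: S_0 = 0.42 * 0.96^0 = 0.42
i=1: S_1 = 0.42 * 0.96^1 ≈ 0.4
i=2: S_2 = 0.42 * 0.96^2 ≈ 0.39
i=3: S_3 = 0.42 * 0.96^3 ≈ 0.37
i=4: S_4 = 0.42 * 0.96^4 ≈ 0.36
i=5: S_5 = 0.42 * 0.96^5 ≈ 0.34
The first 6 terms are: [0.42, 0.4, 0.39, 0.37, 0.36, 0.34]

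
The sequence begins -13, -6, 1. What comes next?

Differences: -6 - -13 = 7
This is an arithmetic sequence with common difference d = 7.
Next term = 1 + 7 = 8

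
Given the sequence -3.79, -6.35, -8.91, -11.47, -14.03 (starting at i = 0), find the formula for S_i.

Check differences: -6.35 - -3.79 = -2.56
-8.91 - -6.35 = -2.56
Common difference d = -2.56.
First term a = -3.79.
Formula: S_i = -3.79 - 2.56*i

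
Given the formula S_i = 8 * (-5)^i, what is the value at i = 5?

S_5 = 8 * (-5)^5 = 8 * -3125 = -25000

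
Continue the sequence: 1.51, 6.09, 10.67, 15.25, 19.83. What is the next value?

Differences: 6.09 - 1.51 = 4.58
This is an arithmetic sequence with common difference d = 4.58.
Next term = 19.83 + 4.58 = 24.41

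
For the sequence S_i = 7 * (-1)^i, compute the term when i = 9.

S_9 = 7 * (-1)^9 = 7 * -1 = -7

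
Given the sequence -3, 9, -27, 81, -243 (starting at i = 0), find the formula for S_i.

Check ratios: 9 / -3 = -3.0
Common ratio r = -3.
First term a = -3.
Formula: S_i = -3 * (-3)^i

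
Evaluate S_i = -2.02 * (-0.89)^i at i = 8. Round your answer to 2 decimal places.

S_8 = -2.02 * (-0.89)^8 ≈ -2.02 * 0.3937 ≈ -0.8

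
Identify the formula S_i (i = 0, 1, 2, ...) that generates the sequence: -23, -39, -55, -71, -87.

Check differences: -39 - -23 = -16
-55 - -39 = -16
Common difference d = -16.
First term a = -23.
Formula: S_i = -23 - 16*i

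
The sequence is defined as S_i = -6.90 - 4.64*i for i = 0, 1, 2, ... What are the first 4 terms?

This is an arithmetic sequence.
i=0: S_0 = -6.9 + -4.64*0 = -6.9
i=1: S_1 = -6.9 + -4.64*1 = -11.54
i=2: S_2 = -6.9 + -4.64*2 = -16.18
i=3: S_3 = -6.9 + -4.64*3 = -20.82
The first 4 terms are: [-6.9, -11.54, -16.18, -20.82]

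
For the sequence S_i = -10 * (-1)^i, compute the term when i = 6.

S_6 = -10 * (-1)^6 = -10 * 1 = -10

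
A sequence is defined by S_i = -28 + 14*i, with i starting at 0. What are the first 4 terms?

This is an arithmetic sequence.
i=0: S_0 = -28 + 14*0 = -28
i=1: S_1 = -28 + 14*1 = -14
i=2: S_2 = -28 + 14*2 = 0
i=3: S_3 = -28 + 14*3 = 14
The first 4 terms are: [-28, -14, 0, 14]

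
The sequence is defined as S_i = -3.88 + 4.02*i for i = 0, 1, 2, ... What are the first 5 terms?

This is an arithmetic sequence.
i=0: S_0 = -3.88 + 4.02*0 = -3.88
i=1: S_1 = -3.88 + 4.02*1 = 0.14
i=2: S_2 = -3.88 + 4.02*2 = 4.16
i=3: S_3 = -3.88 + 4.02*3 = 8.18
i=4: S_4 = -3.88 + 4.02*4 = 12.2
The first 5 terms are: [-3.88, 0.14, 4.16, 8.18, 12.2]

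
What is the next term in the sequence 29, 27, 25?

Differences: 27 - 29 = -2
This is an arithmetic sequence with common difference d = -2.
Next term = 25 + -2 = 23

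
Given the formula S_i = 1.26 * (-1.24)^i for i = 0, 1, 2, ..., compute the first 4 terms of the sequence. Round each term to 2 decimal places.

This is a geometric sequence.
i=0: S_0 = 1.26 * (-1.24)^0 = 1.26
i=1: S_1 = 1.26 * (-1.24)^1 ≈ -1.56
i=2: S_2 = 1.26 * (-1.24)^2 ≈ 1.94
i=3: S_3 = 1.26 * (-1.24)^3 ≈ -2.4
The first 4 terms are: [1.26, -1.56, 1.94, -2.4]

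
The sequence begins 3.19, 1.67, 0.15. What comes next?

Differences: 1.67 - 3.19 = -1.52
This is an arithmetic sequence with common difference d = -1.52.
Next term = 0.15 + -1.52 = -1.37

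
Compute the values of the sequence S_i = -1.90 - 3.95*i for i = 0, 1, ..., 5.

This is an arithmetic sequence.
i=0: S_0 = -1.9 + -3.95*0 = -1.9
i=1: S_1 = -1.9 + -3.95*1 = -5.85
i=2: S_2 = -1.9 + -3.95*2 = -9.8
i=3: S_3 = -1.9 + -3.95*3 = -13.75
i=4: S_4 = -1.9 + -3.95*4 = -17.7
i=5: S_5 = -1.9 + -3.95*5 = -21.65
The first 6 terms are: [-1.9, -5.85, -9.8, -13.75, -17.7, -21.65]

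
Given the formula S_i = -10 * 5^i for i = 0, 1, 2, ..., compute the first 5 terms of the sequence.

This is a geometric sequence.
i=0: S_0 = -10 * 5^0 = -10
i=1: S_1 = -10 * 5^1 = -50
i=2: S_2 = -10 * 5^2 = -250
i=3: S_3 = -10 * 5^3 = -1250
i=4: S_4 = -10 * 5^4 = -6250
The first 5 terms are: [-10, -50, -250, -1250, -6250]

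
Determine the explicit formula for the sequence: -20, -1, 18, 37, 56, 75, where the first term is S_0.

Check differences: -1 - -20 = 19
18 - -1 = 19
Common difference d = 19.
First term a = -20.
Formula: S_i = -20 + 19*i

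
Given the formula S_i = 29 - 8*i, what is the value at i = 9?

S_9 = 29 + -8*9 = 29 + -72 = -43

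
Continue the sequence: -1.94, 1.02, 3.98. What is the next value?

Differences: 1.02 - -1.94 = 2.96
This is an arithmetic sequence with common difference d = 2.96.
Next term = 3.98 + 2.96 = 6.94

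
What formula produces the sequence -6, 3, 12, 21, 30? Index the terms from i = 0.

Check differences: 3 - -6 = 9
12 - 3 = 9
Common difference d = 9.
First term a = -6.
Formula: S_i = -6 + 9*i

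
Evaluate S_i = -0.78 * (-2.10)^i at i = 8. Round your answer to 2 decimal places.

S_8 = -0.78 * (-2.1)^8 ≈ -0.78 * 378.2286 ≈ -295.02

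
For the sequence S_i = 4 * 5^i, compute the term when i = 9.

S_9 = 4 * 5^9 = 4 * 1953125 = 7812500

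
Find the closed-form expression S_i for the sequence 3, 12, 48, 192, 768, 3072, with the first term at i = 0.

Check ratios: 12 / 3 = 4.0
Common ratio r = 4.
First term a = 3.
Formula: S_i = 3 * 4^i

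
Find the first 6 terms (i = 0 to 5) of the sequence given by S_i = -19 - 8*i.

This is an arithmetic sequence.
i=0: S_0 = -19 + -8*0 = -19
i=1: S_1 = -19 + -8*1 = -27
i=2: S_2 = -19 + -8*2 = -35
i=3: S_3 = -19 + -8*3 = -43
i=4: S_4 = -19 + -8*4 = -51
i=5: S_5 = -19 + -8*5 = -59
The first 6 terms are: [-19, -27, -35, -43, -51, -59]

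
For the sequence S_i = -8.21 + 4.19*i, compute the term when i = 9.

S_9 = -8.21 + 4.19*9 = -8.21 + 37.71 = 29.5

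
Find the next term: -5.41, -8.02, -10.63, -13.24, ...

Differences: -8.02 - -5.41 = -2.61
This is an arithmetic sequence with common difference d = -2.61.
Next term = -13.24 + -2.61 = -15.85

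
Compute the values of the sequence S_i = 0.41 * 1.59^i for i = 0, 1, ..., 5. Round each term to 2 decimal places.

This is a geometric sequence.
i=0: S_0 = 0.41 * 1.59^0 = 0.41
i=1: S_1 = 0.41 * 1.59^1 ≈ 0.65
i=2: S_2 = 0.41 * 1.59^2 ≈ 1.04
i=3: S_3 = 0.41 * 1.59^3 ≈ 1.65
i=4: S_4 = 0.41 * 1.59^4 ≈ 2.62
i=5: S_5 = 0.41 * 1.59^5 ≈ 4.17
The first 6 terms are: [0.41, 0.65, 1.04, 1.65, 2.62, 4.17]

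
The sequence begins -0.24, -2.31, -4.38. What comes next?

Differences: -2.31 - -0.24 = -2.07
This is an arithmetic sequence with common difference d = -2.07.
Next term = -4.38 + -2.07 = -6.45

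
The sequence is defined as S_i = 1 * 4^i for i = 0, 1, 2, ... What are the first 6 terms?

This is a geometric sequence.
i=0: S_0 = 1 * 4^0 = 1
i=1: S_1 = 1 * 4^1 = 4
i=2: S_2 = 1 * 4^2 = 16
i=3: S_3 = 1 * 4^3 = 64
i=4: S_4 = 1 * 4^4 = 256
i=5: S_5 = 1 * 4^5 = 1024
The first 6 terms are: [1, 4, 16, 64, 256, 1024]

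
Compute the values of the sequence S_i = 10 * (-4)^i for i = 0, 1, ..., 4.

This is a geometric sequence.
i=0: S_0 = 10 * (-4)^0 = 10
i=1: S_1 = 10 * (-4)^1 = -40
i=2: S_2 = 10 * (-4)^2 = 160
i=3: S_3 = 10 * (-4)^3 = -640
i=4: S_4 = 10 * (-4)^4 = 2560
The first 5 terms are: [10, -40, 160, -640, 2560]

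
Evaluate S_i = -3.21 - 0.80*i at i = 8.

S_8 = -3.21 + -0.8*8 = -3.21 + -6.4 = -9.61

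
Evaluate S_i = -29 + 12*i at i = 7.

S_7 = -29 + 12*7 = -29 + 84 = 55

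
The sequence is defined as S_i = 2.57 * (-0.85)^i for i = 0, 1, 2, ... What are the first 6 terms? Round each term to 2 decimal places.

This is a geometric sequence.
i=0: S_0 = 2.57 * (-0.85)^0 = 2.57
i=1: S_1 = 2.57 * (-0.85)^1 ≈ -2.18
i=2: S_2 = 2.57 * (-0.85)^2 ≈ 1.86
i=3: S_3 = 2.57 * (-0.85)^3 ≈ -1.58
i=4: S_4 = 2.57 * (-0.85)^4 ≈ 1.34
i=5: S_5 = 2.57 * (-0.85)^5 ≈ -1.14
The first 6 terms are: [2.57, -2.18, 1.86, -1.58, 1.34, -1.14]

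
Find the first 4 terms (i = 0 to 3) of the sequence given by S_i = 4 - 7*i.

This is an arithmetic sequence.
i=0: S_0 = 4 + -7*0 = 4
i=1: S_1 = 4 + -7*1 = -3
i=2: S_2 = 4 + -7*2 = -10
i=3: S_3 = 4 + -7*3 = -17
The first 4 terms are: [4, -3, -10, -17]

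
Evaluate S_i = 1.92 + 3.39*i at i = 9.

S_9 = 1.92 + 3.39*9 = 1.92 + 30.51 = 32.43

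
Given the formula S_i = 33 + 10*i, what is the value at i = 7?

S_7 = 33 + 10*7 = 33 + 70 = 103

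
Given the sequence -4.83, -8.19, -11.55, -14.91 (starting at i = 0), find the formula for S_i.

Check differences: -8.19 - -4.83 = -3.36
-11.55 - -8.19 = -3.36
Common difference d = -3.36.
First term a = -4.83.
Formula: S_i = -4.83 - 3.36*i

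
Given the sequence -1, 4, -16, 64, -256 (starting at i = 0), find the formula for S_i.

Check ratios: 4 / -1 = -4.0
Common ratio r = -4.
First term a = -1.
Formula: S_i = -1 * (-4)^i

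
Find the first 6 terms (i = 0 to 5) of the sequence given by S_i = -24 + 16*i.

This is an arithmetic sequence.
i=0: S_0 = -24 + 16*0 = -24
i=1: S_1 = -24 + 16*1 = -8
i=2: S_2 = -24 + 16*2 = 8
i=3: S_3 = -24 + 16*3 = 24
i=4: S_4 = -24 + 16*4 = 40
i=5: S_5 = -24 + 16*5 = 56
The first 6 terms are: [-24, -8, 8, 24, 40, 56]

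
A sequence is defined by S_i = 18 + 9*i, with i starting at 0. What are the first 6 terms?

This is an arithmetic sequence.
i=0: S_0 = 18 + 9*0 = 18
i=1: S_1 = 18 + 9*1 = 27
i=2: S_2 = 18 + 9*2 = 36
i=3: S_3 = 18 + 9*3 = 45
i=4: S_4 = 18 + 9*4 = 54
i=5: S_5 = 18 + 9*5 = 63
The first 6 terms are: [18, 27, 36, 45, 54, 63]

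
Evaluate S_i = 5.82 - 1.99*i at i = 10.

S_10 = 5.82 + -1.99*10 = 5.82 + -19.9 = -14.08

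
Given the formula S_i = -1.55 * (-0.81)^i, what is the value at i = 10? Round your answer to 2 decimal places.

S_10 = -1.55 * (-0.81)^10 ≈ -1.55 * 0.1216 ≈ -0.19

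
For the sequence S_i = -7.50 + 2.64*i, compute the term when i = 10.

S_10 = -7.5 + 2.64*10 = -7.5 + 26.4 = 18.9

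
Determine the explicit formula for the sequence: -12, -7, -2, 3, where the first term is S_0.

Check differences: -7 - -12 = 5
-2 - -7 = 5
Common difference d = 5.
First term a = -12.
Formula: S_i = -12 + 5*i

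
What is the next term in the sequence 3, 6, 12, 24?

Ratios: 6 / 3 = 2.0
This is a geometric sequence with common ratio r = 2.
Next term = 24 * 2 = 48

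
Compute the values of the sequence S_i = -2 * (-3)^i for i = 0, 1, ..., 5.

This is a geometric sequence.
i=0: S_0 = -2 * (-3)^0 = -2
i=1: S_1 = -2 * (-3)^1 = 6
i=2: S_2 = -2 * (-3)^2 = -18
i=3: S_3 = -2 * (-3)^3 = 54
i=4: S_4 = -2 * (-3)^4 = -162
i=5: S_5 = -2 * (-3)^5 = 486
The first 6 terms are: [-2, 6, -18, 54, -162, 486]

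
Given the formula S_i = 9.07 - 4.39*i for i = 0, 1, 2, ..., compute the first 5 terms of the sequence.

This is an arithmetic sequence.
i=0: S_0 = 9.07 + -4.39*0 = 9.07
i=1: S_1 = 9.07 + -4.39*1 = 4.68
i=2: S_2 = 9.07 + -4.39*2 = 0.29
i=3: S_3 = 9.07 + -4.39*3 = -4.1
i=4: S_4 = 9.07 + -4.39*4 = -8.49
The first 5 terms are: [9.07, 4.68, 0.29, -4.1, -8.49]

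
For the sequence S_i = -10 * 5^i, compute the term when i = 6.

S_6 = -10 * 5^6 = -10 * 15625 = -156250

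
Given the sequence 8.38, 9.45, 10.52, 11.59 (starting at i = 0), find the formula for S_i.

Check differences: 9.45 - 8.38 = 1.07
10.52 - 9.45 = 1.07
Common difference d = 1.07.
First term a = 8.38.
Formula: S_i = 8.38 + 1.07*i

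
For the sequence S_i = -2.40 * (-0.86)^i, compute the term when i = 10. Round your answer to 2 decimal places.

S_10 = -2.4 * (-0.86)^10 ≈ -2.4 * 0.2213 ≈ -0.53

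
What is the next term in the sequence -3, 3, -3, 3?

Ratios: 3 / -3 = -1.0
This is a geometric sequence with common ratio r = -1.
Next term = 3 * -1 = -3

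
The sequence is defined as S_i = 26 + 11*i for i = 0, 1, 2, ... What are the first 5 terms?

This is an arithmetic sequence.
i=0: S_0 = 26 + 11*0 = 26
i=1: S_1 = 26 + 11*1 = 37
i=2: S_2 = 26 + 11*2 = 48
i=3: S_3 = 26 + 11*3 = 59
i=4: S_4 = 26 + 11*4 = 70
The first 5 terms are: [26, 37, 48, 59, 70]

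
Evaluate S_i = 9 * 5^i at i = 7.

S_7 = 9 * 5^7 = 9 * 78125 = 703125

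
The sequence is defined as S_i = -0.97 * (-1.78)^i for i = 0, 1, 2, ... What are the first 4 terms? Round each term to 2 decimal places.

This is a geometric sequence.
i=0: S_0 = -0.97 * (-1.78)^0 = -0.97
i=1: S_1 = -0.97 * (-1.78)^1 ≈ 1.73
i=2: S_2 = -0.97 * (-1.78)^2 ≈ -3.07
i=3: S_3 = -0.97 * (-1.78)^3 ≈ 5.47
The first 4 terms are: [-0.97, 1.73, -3.07, 5.47]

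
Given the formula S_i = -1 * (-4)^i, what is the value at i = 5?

S_5 = -1 * (-4)^5 = -1 * -1024 = 1024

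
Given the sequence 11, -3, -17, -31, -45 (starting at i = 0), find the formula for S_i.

Check differences: -3 - 11 = -14
-17 - -3 = -14
Common difference d = -14.
First term a = 11.
Formula: S_i = 11 - 14*i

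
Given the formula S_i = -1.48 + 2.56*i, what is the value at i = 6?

S_6 = -1.48 + 2.56*6 = -1.48 + 15.36 = 13.88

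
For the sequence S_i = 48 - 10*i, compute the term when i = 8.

S_8 = 48 + -10*8 = 48 + -80 = -32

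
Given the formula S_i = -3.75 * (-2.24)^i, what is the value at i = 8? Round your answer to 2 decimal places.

S_8 = -3.75 * (-2.24)^8 ≈ -3.75 * 633.8466 ≈ -2376.92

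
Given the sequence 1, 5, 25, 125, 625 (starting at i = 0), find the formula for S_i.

Check ratios: 5 / 1 = 5.0
Common ratio r = 5.
First term a = 1.
Formula: S_i = 1 * 5^i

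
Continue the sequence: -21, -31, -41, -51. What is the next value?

Differences: -31 - -21 = -10
This is an arithmetic sequence with common difference d = -10.
Next term = -51 + -10 = -61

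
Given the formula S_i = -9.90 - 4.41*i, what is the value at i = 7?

S_7 = -9.9 + -4.41*7 = -9.9 + -30.87 = -40.77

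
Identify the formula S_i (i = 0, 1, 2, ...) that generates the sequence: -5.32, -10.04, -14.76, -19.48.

Check differences: -10.04 - -5.32 = -4.72
-14.76 - -10.04 = -4.72
Common difference d = -4.72.
First term a = -5.32.
Formula: S_i = -5.32 - 4.72*i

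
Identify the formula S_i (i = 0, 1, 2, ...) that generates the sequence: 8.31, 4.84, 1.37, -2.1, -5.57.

Check differences: 4.84 - 8.31 = -3.47
1.37 - 4.84 = -3.47
Common difference d = -3.47.
First term a = 8.31.
Formula: S_i = 8.31 - 3.47*i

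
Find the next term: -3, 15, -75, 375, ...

Ratios: 15 / -3 = -5.0
This is a geometric sequence with common ratio r = -5.
Next term = 375 * -5 = -1875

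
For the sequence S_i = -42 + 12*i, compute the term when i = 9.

S_9 = -42 + 12*9 = -42 + 108 = 66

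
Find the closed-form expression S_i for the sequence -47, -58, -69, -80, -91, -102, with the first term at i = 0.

Check differences: -58 - -47 = -11
-69 - -58 = -11
Common difference d = -11.
First term a = -47.
Formula: S_i = -47 - 11*i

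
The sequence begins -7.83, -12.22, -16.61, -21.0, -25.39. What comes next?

Differences: -12.22 - -7.83 = -4.39
This is an arithmetic sequence with common difference d = -4.39.
Next term = -25.39 + -4.39 = -29.78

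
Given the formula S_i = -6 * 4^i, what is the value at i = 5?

S_5 = -6 * 4^5 = -6 * 1024 = -6144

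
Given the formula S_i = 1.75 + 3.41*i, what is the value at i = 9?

S_9 = 1.75 + 3.41*9 = 1.75 + 30.69 = 32.44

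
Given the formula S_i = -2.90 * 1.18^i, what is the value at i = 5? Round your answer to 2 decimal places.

S_5 = -2.9 * 1.18^5 ≈ -2.9 * 2.2878 ≈ -6.63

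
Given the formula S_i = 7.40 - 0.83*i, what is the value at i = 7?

S_7 = 7.4 + -0.83*7 = 7.4 + -5.81 = 1.59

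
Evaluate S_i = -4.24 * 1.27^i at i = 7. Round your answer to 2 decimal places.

S_7 = -4.24 * 1.27^7 ≈ -4.24 * 5.3288 ≈ -22.59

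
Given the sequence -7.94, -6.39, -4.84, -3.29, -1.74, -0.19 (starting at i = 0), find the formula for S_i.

Check differences: -6.39 - -7.94 = 1.55
-4.84 - -6.39 = 1.55
Common difference d = 1.55.
First term a = -7.94.
Formula: S_i = -7.94 + 1.55*i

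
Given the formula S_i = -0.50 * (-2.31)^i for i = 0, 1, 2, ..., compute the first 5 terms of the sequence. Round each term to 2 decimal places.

This is a geometric sequence.
i=0: S_0 = -0.5 * (-2.31)^0 = -0.5
i=1: S_1 = -0.5 * (-2.31)^1 ≈ 1.16
i=2: S_2 = -0.5 * (-2.31)^2 ≈ -2.67
i=3: S_3 = -0.5 * (-2.31)^3 ≈ 6.16
i=4: S_4 = -0.5 * (-2.31)^4 ≈ -14.24
The first 5 terms are: [-0.5, 1.16, -2.67, 6.16, -14.24]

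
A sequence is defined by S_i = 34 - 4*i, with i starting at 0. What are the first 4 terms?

This is an arithmetic sequence.
i=0: S_0 = 34 + -4*0 = 34
i=1: S_1 = 34 + -4*1 = 30
i=2: S_2 = 34 + -4*2 = 26
i=3: S_3 = 34 + -4*3 = 22
The first 4 terms are: [34, 30, 26, 22]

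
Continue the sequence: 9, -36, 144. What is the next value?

Ratios: -36 / 9 = -4.0
This is a geometric sequence with common ratio r = -4.
Next term = 144 * -4 = -576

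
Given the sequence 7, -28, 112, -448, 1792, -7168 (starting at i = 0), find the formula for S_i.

Check ratios: -28 / 7 = -4.0
Common ratio r = -4.
First term a = 7.
Formula: S_i = 7 * (-4)^i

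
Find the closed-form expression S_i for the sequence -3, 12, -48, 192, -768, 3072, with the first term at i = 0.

Check ratios: 12 / -3 = -4.0
Common ratio r = -4.
First term a = -3.
Formula: S_i = -3 * (-4)^i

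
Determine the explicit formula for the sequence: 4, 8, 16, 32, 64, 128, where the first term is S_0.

Check ratios: 8 / 4 = 2.0
Common ratio r = 2.
First term a = 4.
Formula: S_i = 4 * 2^i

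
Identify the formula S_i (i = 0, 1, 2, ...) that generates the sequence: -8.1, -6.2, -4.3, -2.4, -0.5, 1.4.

Check differences: -6.2 - -8.1 = 1.9
-4.3 - -6.2 = 1.9
Common difference d = 1.9.
First term a = -8.1.
Formula: S_i = -8.10 + 1.90*i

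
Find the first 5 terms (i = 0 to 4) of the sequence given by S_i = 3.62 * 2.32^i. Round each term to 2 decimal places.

This is a geometric sequence.
i=0: S_0 = 3.62 * 2.32^0 = 3.62
i=1: S_1 = 3.62 * 2.32^1 ≈ 8.4
i=2: S_2 = 3.62 * 2.32^2 ≈ 19.48
i=3: S_3 = 3.62 * 2.32^3 ≈ 45.2
i=4: S_4 = 3.62 * 2.32^4 ≈ 104.87
The first 5 terms are: [3.62, 8.4, 19.48, 45.2, 104.87]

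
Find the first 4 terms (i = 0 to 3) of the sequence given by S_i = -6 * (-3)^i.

This is a geometric sequence.
i=0: S_0 = -6 * (-3)^0 = -6
i=1: S_1 = -6 * (-3)^1 = 18
i=2: S_2 = -6 * (-3)^2 = -54
i=3: S_3 = -6 * (-3)^3 = 162
The first 4 terms are: [-6, 18, -54, 162]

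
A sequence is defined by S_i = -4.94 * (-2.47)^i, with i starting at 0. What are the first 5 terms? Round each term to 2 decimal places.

This is a geometric sequence.
i=0: S_0 = -4.94 * (-2.47)^0 = -4.94
i=1: S_1 = -4.94 * (-2.47)^1 ≈ 12.2
i=2: S_2 = -4.94 * (-2.47)^2 ≈ -30.14
i=3: S_3 = -4.94 * (-2.47)^3 ≈ 74.44
i=4: S_4 = -4.94 * (-2.47)^4 ≈ -183.87
The first 5 terms are: [-4.94, 12.2, -30.14, 74.44, -183.87]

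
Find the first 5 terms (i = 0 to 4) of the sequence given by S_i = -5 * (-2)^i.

This is a geometric sequence.
i=0: S_0 = -5 * (-2)^0 = -5
i=1: S_1 = -5 * (-2)^1 = 10
i=2: S_2 = -5 * (-2)^2 = -20
i=3: S_3 = -5 * (-2)^3 = 40
i=4: S_4 = -5 * (-2)^4 = -80
The first 5 terms are: [-5, 10, -20, 40, -80]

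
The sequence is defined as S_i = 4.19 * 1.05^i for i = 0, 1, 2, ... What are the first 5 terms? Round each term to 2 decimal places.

This is a geometric sequence.
i=0: S_0 = 4.19 * 1.05^0 = 4.19
i=1: S_1 = 4.19 * 1.05^1 ≈ 4.4
i=2: S_2 = 4.19 * 1.05^2 ≈ 4.62
i=3: S_3 = 4.19 * 1.05^3 ≈ 4.85
i=4: S_4 = 4.19 * 1.05^4 ≈ 5.09
The first 5 terms are: [4.19, 4.4, 4.62, 4.85, 5.09]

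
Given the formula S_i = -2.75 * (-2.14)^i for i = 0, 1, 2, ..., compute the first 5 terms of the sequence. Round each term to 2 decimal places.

This is a geometric sequence.
i=0: S_0 = -2.75 * (-2.14)^0 = -2.75
i=1: S_1 = -2.75 * (-2.14)^1 ≈ 5.89
i=2: S_2 = -2.75 * (-2.14)^2 ≈ -12.59
i=3: S_3 = -2.75 * (-2.14)^3 ≈ 26.95
i=4: S_4 = -2.75 * (-2.14)^4 ≈ -57.68
The first 5 terms are: [-2.75, 5.89, -12.59, 26.95, -57.68]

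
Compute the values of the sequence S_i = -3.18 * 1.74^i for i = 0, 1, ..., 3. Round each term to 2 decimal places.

This is a geometric sequence.
i=0: S_0 = -3.18 * 1.74^0 = -3.18
i=1: S_1 = -3.18 * 1.74^1 ≈ -5.53
i=2: S_2 = -3.18 * 1.74^2 ≈ -9.63
i=3: S_3 = -3.18 * 1.74^3 ≈ -16.75
The first 4 terms are: [-3.18, -5.53, -9.63, -16.75]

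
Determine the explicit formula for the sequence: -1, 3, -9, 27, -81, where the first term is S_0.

Check ratios: 3 / -1 = -3.0
Common ratio r = -3.
First term a = -1.
Formula: S_i = -1 * (-3)^i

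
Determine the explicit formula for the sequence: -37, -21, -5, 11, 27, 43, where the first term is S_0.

Check differences: -21 - -37 = 16
-5 - -21 = 16
Common difference d = 16.
First term a = -37.
Formula: S_i = -37 + 16*i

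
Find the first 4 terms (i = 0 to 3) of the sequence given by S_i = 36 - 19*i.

This is an arithmetic sequence.
i=0: S_0 = 36 + -19*0 = 36
i=1: S_1 = 36 + -19*1 = 17
i=2: S_2 = 36 + -19*2 = -2
i=3: S_3 = 36 + -19*3 = -21
The first 4 terms are: [36, 17, -2, -21]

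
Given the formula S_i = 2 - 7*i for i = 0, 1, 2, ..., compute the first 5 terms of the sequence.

This is an arithmetic sequence.
i=0: S_0 = 2 + -7*0 = 2
i=1: S_1 = 2 + -7*1 = -5
i=2: S_2 = 2 + -7*2 = -12
i=3: S_3 = 2 + -7*3 = -19
i=4: S_4 = 2 + -7*4 = -26
The first 5 terms are: [2, -5, -12, -19, -26]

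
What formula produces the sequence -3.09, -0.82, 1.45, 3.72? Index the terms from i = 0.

Check differences: -0.82 - -3.09 = 2.27
1.45 - -0.82 = 2.27
Common difference d = 2.27.
First term a = -3.09.
Formula: S_i = -3.09 + 2.27*i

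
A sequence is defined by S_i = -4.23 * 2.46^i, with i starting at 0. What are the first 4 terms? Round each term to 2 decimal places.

This is a geometric sequence.
i=0: S_0 = -4.23 * 2.46^0 = -4.23
i=1: S_1 = -4.23 * 2.46^1 ≈ -10.41
i=2: S_2 = -4.23 * 2.46^2 ≈ -25.6
i=3: S_3 = -4.23 * 2.46^3 ≈ -62.97
The first 4 terms are: [-4.23, -10.41, -25.6, -62.97]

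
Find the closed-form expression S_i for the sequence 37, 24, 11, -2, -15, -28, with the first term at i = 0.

Check differences: 24 - 37 = -13
11 - 24 = -13
Common difference d = -13.
First term a = 37.
Formula: S_i = 37 - 13*i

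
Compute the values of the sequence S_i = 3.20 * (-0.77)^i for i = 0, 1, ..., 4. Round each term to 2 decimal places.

This is a geometric sequence.
i=0: S_0 = 3.2 * (-0.77)^0 = 3.2
i=1: S_1 = 3.2 * (-0.77)^1 ≈ -2.46
i=2: S_2 = 3.2 * (-0.77)^2 ≈ 1.9
i=3: S_3 = 3.2 * (-0.77)^3 ≈ -1.46
i=4: S_4 = 3.2 * (-0.77)^4 ≈ 1.12
The first 5 terms are: [3.2, -2.46, 1.9, -1.46, 1.12]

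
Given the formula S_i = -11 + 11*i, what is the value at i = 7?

S_7 = -11 + 11*7 = -11 + 77 = 66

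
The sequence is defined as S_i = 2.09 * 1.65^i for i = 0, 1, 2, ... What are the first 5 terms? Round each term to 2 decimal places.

This is a geometric sequence.
i=0: S_0 = 2.09 * 1.65^0 = 2.09
i=1: S_1 = 2.09 * 1.65^1 ≈ 3.45
i=2: S_2 = 2.09 * 1.65^2 ≈ 5.69
i=3: S_3 = 2.09 * 1.65^3 ≈ 9.39
i=4: S_4 = 2.09 * 1.65^4 ≈ 15.49
The first 5 terms are: [2.09, 3.45, 5.69, 9.39, 15.49]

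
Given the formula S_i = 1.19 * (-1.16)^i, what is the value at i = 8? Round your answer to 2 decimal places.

S_8 = 1.19 * (-1.16)^8 ≈ 1.19 * 3.2784 ≈ 3.9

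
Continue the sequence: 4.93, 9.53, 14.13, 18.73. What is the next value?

Differences: 9.53 - 4.93 = 4.6
This is an arithmetic sequence with common difference d = 4.6.
Next term = 18.73 + 4.6 = 23.33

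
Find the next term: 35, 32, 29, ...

Differences: 32 - 35 = -3
This is an arithmetic sequence with common difference d = -3.
Next term = 29 + -3 = 26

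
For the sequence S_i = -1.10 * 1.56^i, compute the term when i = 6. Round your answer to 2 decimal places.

S_6 = -1.1 * 1.56^6 ≈ -1.1 * 14.4128 ≈ -15.85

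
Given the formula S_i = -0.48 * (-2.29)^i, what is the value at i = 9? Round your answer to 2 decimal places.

S_9 = -0.48 * (-2.29)^9 ≈ -0.48 * -1731.8862 ≈ 831.31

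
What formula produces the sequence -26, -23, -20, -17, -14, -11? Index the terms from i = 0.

Check differences: -23 - -26 = 3
-20 - -23 = 3
Common difference d = 3.
First term a = -26.
Formula: S_i = -26 + 3*i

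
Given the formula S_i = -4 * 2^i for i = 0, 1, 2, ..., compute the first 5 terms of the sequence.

This is a geometric sequence.
i=0: S_0 = -4 * 2^0 = -4
i=1: S_1 = -4 * 2^1 = -8
i=2: S_2 = -4 * 2^2 = -16
i=3: S_3 = -4 * 2^3 = -32
i=4: S_4 = -4 * 2^4 = -64
The first 5 terms are: [-4, -8, -16, -32, -64]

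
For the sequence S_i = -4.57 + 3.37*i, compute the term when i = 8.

S_8 = -4.57 + 3.37*8 = -4.57 + 26.96 = 22.39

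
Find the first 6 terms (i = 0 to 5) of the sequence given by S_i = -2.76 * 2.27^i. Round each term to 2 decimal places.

This is a geometric sequence.
i=0: S_0 = -2.76 * 2.27^0 = -2.76
i=1: S_1 = -2.76 * 2.27^1 ≈ -6.27
i=2: S_2 = -2.76 * 2.27^2 ≈ -14.22
i=3: S_3 = -2.76 * 2.27^3 ≈ -32.28
i=4: S_4 = -2.76 * 2.27^4 ≈ -73.28
i=5: S_5 = -2.76 * 2.27^5 ≈ -166.36
The first 6 terms are: [-2.76, -6.27, -14.22, -32.28, -73.28, -166.36]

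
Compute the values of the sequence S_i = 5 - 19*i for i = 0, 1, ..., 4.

This is an arithmetic sequence.
i=0: S_0 = 5 + -19*0 = 5
i=1: S_1 = 5 + -19*1 = -14
i=2: S_2 = 5 + -19*2 = -33
i=3: S_3 = 5 + -19*3 = -52
i=4: S_4 = 5 + -19*4 = -71
The first 5 terms are: [5, -14, -33, -52, -71]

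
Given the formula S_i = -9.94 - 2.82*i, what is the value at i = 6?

S_6 = -9.94 + -2.82*6 = -9.94 + -16.92 = -26.86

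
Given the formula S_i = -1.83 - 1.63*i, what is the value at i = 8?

S_8 = -1.83 + -1.63*8 = -1.83 + -13.04 = -14.87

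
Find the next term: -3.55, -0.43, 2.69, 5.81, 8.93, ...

Differences: -0.43 - -3.55 = 3.12
This is an arithmetic sequence with common difference d = 3.12.
Next term = 8.93 + 3.12 = 12.05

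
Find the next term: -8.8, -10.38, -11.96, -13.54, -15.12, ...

Differences: -10.38 - -8.8 = -1.58
This is an arithmetic sequence with common difference d = -1.58.
Next term = -15.12 + -1.58 = -16.7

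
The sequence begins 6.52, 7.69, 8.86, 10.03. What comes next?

Differences: 7.69 - 6.52 = 1.17
This is an arithmetic sequence with common difference d = 1.17.
Next term = 10.03 + 1.17 = 11.2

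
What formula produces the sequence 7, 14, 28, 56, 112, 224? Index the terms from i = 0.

Check ratios: 14 / 7 = 2.0
Common ratio r = 2.
First term a = 7.
Formula: S_i = 7 * 2^i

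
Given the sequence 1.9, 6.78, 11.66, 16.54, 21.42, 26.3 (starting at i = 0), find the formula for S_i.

Check differences: 6.78 - 1.9 = 4.88
11.66 - 6.78 = 4.88
Common difference d = 4.88.
First term a = 1.9.
Formula: S_i = 1.90 + 4.88*i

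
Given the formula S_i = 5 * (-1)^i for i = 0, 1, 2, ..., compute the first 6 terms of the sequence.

This is a geometric sequence.
i=0: S_0 = 5 * (-1)^0 = 5
i=1: S_1 = 5 * (-1)^1 = -5
i=2: S_2 = 5 * (-1)^2 = 5
i=3: S_3 = 5 * (-1)^3 = -5
i=4: S_4 = 5 * (-1)^4 = 5
i=5: S_5 = 5 * (-1)^5 = -5
The first 6 terms are: [5, -5, 5, -5, 5, -5]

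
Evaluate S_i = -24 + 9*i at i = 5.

S_5 = -24 + 9*5 = -24 + 45 = 21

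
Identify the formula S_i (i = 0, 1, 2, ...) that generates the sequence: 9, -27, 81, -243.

Check ratios: -27 / 9 = -3.0
Common ratio r = -3.
First term a = 9.
Formula: S_i = 9 * (-3)^i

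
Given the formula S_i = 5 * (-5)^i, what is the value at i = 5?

S_5 = 5 * (-5)^5 = 5 * -3125 = -15625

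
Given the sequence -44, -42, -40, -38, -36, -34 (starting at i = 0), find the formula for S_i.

Check differences: -42 - -44 = 2
-40 - -42 = 2
Common difference d = 2.
First term a = -44.
Formula: S_i = -44 + 2*i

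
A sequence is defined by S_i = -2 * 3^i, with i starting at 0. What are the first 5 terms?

This is a geometric sequence.
i=0: S_0 = -2 * 3^0 = -2
i=1: S_1 = -2 * 3^1 = -6
i=2: S_2 = -2 * 3^2 = -18
i=3: S_3 = -2 * 3^3 = -54
i=4: S_4 = -2 * 3^4 = -162
The first 5 terms are: [-2, -6, -18, -54, -162]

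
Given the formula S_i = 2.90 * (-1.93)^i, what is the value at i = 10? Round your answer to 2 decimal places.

S_10 = 2.9 * (-1.93)^10 ≈ 2.9 * 717.089 ≈ 2079.56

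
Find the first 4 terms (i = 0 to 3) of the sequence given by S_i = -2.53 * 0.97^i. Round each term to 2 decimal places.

This is a geometric sequence.
i=0: S_0 = -2.53 * 0.97^0 = -2.53
i=1: S_1 = -2.53 * 0.97^1 ≈ -2.45
i=2: S_2 = -2.53 * 0.97^2 ≈ -2.38
i=3: S_3 = -2.53 * 0.97^3 ≈ -2.31
The first 4 terms are: [-2.53, -2.45, -2.38, -2.31]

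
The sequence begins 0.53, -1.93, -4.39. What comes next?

Differences: -1.93 - 0.53 = -2.46
This is an arithmetic sequence with common difference d = -2.46.
Next term = -4.39 + -2.46 = -6.85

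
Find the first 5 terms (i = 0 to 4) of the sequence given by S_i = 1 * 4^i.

This is a geometric sequence.
i=0: S_0 = 1 * 4^0 = 1
i=1: S_1 = 1 * 4^1 = 4
i=2: S_2 = 1 * 4^2 = 16
i=3: S_3 = 1 * 4^3 = 64
i=4: S_4 = 1 * 4^4 = 256
The first 5 terms are: [1, 4, 16, 64, 256]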